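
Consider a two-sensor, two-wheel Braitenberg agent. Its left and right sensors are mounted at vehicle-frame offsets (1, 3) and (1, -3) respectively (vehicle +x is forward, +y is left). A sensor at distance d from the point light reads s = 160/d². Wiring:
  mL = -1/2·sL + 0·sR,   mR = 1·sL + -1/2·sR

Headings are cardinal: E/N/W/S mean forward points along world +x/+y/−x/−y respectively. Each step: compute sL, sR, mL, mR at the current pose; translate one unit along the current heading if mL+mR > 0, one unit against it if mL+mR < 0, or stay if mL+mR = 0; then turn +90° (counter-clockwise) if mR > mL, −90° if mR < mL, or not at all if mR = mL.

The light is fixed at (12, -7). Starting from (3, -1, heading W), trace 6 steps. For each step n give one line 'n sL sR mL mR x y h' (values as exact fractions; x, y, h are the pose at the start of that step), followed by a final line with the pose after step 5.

n=0: pose=(3,-1,W); sL=160/109, sR=160/181; mL=-80/109, mR=20240/19729; mL+mR=5760/19729 → advance +1; mR−mL=34720/19729 → turn +1·90°
n=1: pose=(2,-1,S); sL=80/37, sR=80/97; mL=-40/37, mR=6280/3589; mL+mR=2400/3589 → advance +1; mR−mL=10160/3589 → turn +1·90°
n=2: pose=(2,-2,E); sL=32/29, sR=32/17; mL=-16/29, mR=80/493; mL+mR=-192/493 → advance -1; mR−mL=352/493 → turn +1·90°
n=3: pose=(1,-2,N); sL=20/29, sR=8/5; mL=-10/29, mR=-16/145; mL+mR=-66/145 → advance -1; mR−mL=34/145 → turn +1·90°
n=4: pose=(1,-3,W); sL=32/29, sR=160/193; mL=-16/29, mR=3856/5597; mL+mR=768/5597 → advance +1; mR−mL=6944/5597 → turn +1·90°
n=5: pose=(0,-3,S); sL=16/9, sR=80/117; mL=-8/9, mR=56/39; mL+mR=64/117 → advance +1; mR−mL=272/117 → turn +1·90°

0 160/109 160/181 -80/109 20240/19729 3 -1 W
1 80/37 80/97 -40/37 6280/3589 2 -1 S
2 32/29 32/17 -16/29 80/493 2 -2 E
3 20/29 8/5 -10/29 -16/145 1 -2 N
4 32/29 160/193 -16/29 3856/5597 1 -3 W
5 16/9 80/117 -8/9 56/39 0 -3 S
final 0 -4 E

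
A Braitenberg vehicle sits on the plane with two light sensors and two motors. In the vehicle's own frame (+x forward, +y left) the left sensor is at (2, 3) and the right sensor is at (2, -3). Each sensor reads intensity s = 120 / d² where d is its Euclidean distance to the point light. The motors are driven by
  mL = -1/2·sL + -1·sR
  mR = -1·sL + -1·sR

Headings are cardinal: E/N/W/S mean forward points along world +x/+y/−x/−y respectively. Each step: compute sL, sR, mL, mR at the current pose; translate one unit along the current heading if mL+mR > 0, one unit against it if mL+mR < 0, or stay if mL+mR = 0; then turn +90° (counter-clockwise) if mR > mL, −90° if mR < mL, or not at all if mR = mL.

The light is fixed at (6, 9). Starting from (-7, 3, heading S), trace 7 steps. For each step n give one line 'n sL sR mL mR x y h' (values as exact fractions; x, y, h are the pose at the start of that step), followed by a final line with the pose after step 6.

n=0: pose=(-7,3,S); sL=30/41, sR=3/8; mL=-243/328, mR=-363/328; mL+mR=-303/164 → advance -1; mR−mL=-15/41 → turn -1·90°
n=1: pose=(-7,4,W); sL=120/289, sR=120/229; mL=-48420/66181, mR=-62160/66181; mL+mR=-110580/66181 → advance -1; mR−mL=-60/289 → turn -1·90°
n=2: pose=(-6,4,N); sL=20/39, sR=4/3; mL=-62/39, mR=-24/13; mL+mR=-134/39 → advance -1; mR−mL=-10/39 → turn -1·90°
n=3: pose=(-6,3,E); sL=120/109, sR=120/181; mL=-23940/19729, mR=-34800/19729; mL+mR=-58740/19729 → advance -1; mR−mL=-60/109 → turn -1·90°
n=4: pose=(-7,3,S); sL=30/41, sR=3/8; mL=-243/328, mR=-363/328; mL+mR=-303/164 → advance -1; mR−mL=-15/41 → turn -1·90°
n=5: pose=(-7,4,W); sL=120/289, sR=120/229; mL=-48420/66181, mR=-62160/66181; mL+mR=-110580/66181 → advance -1; mR−mL=-60/289 → turn -1·90°
n=6: pose=(-6,4,N); sL=20/39, sR=4/3; mL=-62/39, mR=-24/13; mL+mR=-134/39 → advance -1; mR−mL=-10/39 → turn -1·90°

0 30/41 3/8 -243/328 -363/328 -7 3 S
1 120/289 120/229 -48420/66181 -62160/66181 -7 4 W
2 20/39 4/3 -62/39 -24/13 -6 4 N
3 120/109 120/181 -23940/19729 -34800/19729 -6 3 E
4 30/41 3/8 -243/328 -363/328 -7 3 S
5 120/289 120/229 -48420/66181 -62160/66181 -7 4 W
6 20/39 4/3 -62/39 -24/13 -6 4 N
final -6 3 E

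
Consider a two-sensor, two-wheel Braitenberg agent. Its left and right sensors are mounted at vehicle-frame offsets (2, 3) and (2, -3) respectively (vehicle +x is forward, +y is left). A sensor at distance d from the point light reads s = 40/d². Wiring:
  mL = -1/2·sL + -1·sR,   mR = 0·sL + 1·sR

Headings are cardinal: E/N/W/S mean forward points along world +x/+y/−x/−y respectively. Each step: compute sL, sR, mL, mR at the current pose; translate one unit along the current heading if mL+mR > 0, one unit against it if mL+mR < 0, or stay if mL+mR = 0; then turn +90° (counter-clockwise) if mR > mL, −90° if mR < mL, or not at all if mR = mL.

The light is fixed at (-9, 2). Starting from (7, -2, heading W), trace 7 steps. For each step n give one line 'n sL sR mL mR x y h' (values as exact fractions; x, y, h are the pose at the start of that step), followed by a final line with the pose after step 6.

n=0: pose=(7,-2,W); sL=8/49, sR=40/197; mL=-2748/9653, mR=40/197; mL+mR=-4/49 → advance -1; mR−mL=4708/9653 → turn +1·90°
n=1: pose=(8,-2,S); sL=10/109, sR=5/29; mL=-690/3161, mR=5/29; mL+mR=-5/109 → advance -1; mR−mL=1235/3161 → turn +1·90°
n=2: pose=(8,-1,E); sL=40/361, sR=40/397; mL=-22380/143317, mR=40/397; mL+mR=-20/361 → advance -1; mR−mL=36820/143317 → turn +1·90°
n=3: pose=(7,-1,N); sL=4/17, sR=20/181; mL=-702/3077, mR=20/181; mL+mR=-2/17 → advance -1; mR−mL=1042/3077 → turn +1·90°
n=4: pose=(7,-2,W); sL=8/49, sR=40/197; mL=-2748/9653, mR=40/197; mL+mR=-4/49 → advance -1; mR−mL=4708/9653 → turn +1·90°
n=5: pose=(8,-2,S); sL=10/109, sR=5/29; mL=-690/3161, mR=5/29; mL+mR=-5/109 → advance -1; mR−mL=1235/3161 → turn +1·90°
n=6: pose=(8,-1,E); sL=40/361, sR=40/397; mL=-22380/143317, mR=40/397; mL+mR=-20/361 → advance -1; mR−mL=36820/143317 → turn +1·90°

0 8/49 40/197 -2748/9653 40/197 7 -2 W
1 10/109 5/29 -690/3161 5/29 8 -2 S
2 40/361 40/397 -22380/143317 40/397 8 -1 E
3 4/17 20/181 -702/3077 20/181 7 -1 N
4 8/49 40/197 -2748/9653 40/197 7 -2 W
5 10/109 5/29 -690/3161 5/29 8 -2 S
6 40/361 40/397 -22380/143317 40/397 8 -1 E
final 7 -1 N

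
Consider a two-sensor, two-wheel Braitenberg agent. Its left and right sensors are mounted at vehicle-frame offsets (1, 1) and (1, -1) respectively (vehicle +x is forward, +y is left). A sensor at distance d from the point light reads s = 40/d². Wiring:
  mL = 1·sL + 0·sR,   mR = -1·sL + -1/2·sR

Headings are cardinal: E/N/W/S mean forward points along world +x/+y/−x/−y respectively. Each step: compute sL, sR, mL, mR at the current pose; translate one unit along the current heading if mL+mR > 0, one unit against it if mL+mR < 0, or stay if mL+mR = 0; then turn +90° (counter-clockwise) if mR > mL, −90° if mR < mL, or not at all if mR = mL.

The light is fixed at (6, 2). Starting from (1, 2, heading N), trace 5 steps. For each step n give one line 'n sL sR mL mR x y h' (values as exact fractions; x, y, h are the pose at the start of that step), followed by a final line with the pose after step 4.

n=0: pose=(1,2,N); sL=40/37, sR=40/17; mL=40/37, mR=-1420/629; mL+mR=-20/17 → advance -1; mR−mL=-2100/629 → turn -1·90°
n=1: pose=(1,1,E); sL=5/2, sR=2; mL=5/2, mR=-7/2; mL+mR=-1 → advance -1; mR−mL=-6 → turn -1·90°
n=2: pose=(0,1,S); sL=40/29, sR=40/53; mL=40/29, mR=-2700/1537; mL+mR=-20/53 → advance -1; mR−mL=-4820/1537 → turn -1·90°
n=3: pose=(0,2,W); sL=4/5, sR=4/5; mL=4/5, mR=-6/5; mL+mR=-2/5 → advance -1; mR−mL=-2 → turn -1·90°
n=4: pose=(1,2,N); sL=40/37, sR=40/17; mL=40/37, mR=-1420/629; mL+mR=-20/17 → advance -1; mR−mL=-2100/629 → turn -1·90°

0 40/37 40/17 40/37 -1420/629 1 2 N
1 5/2 2 5/2 -7/2 1 1 E
2 40/29 40/53 40/29 -2700/1537 0 1 S
3 4/5 4/5 4/5 -6/5 0 2 W
4 40/37 40/17 40/37 -1420/629 1 2 N
final 1 1 E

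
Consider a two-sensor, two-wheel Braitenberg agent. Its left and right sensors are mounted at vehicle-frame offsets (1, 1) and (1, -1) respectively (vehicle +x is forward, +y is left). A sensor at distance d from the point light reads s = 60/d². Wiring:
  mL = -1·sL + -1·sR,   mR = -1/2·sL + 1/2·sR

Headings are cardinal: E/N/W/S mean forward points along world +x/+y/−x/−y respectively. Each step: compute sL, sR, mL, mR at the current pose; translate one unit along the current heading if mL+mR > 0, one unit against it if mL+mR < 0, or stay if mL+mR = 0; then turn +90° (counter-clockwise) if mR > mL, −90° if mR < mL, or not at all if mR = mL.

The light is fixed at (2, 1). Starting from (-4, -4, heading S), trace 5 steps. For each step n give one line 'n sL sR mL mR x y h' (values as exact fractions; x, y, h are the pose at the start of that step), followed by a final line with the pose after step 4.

n=0: pose=(-4,-4,S); sL=60/61, sR=12/17; mL=-1752/1037, mR=-144/1037; mL+mR=-1896/1037 → advance -1; mR−mL=1608/1037 → turn +1·90°
n=1: pose=(-4,-3,E); sL=30/17, sR=6/5; mL=-252/85, mR=-24/85; mL+mR=-276/85 → advance -1; mR−mL=228/85 → turn +1·90°
n=2: pose=(-5,-3,N); sL=60/73, sR=4/3; mL=-472/219, mR=56/219; mL+mR=-416/219 → advance -1; mR−mL=176/73 → turn +1·90°
n=3: pose=(-5,-4,W); sL=3/5, sR=3/4; mL=-27/20, mR=3/40; mL+mR=-51/40 → advance -1; mR−mL=57/40 → turn +1·90°
n=4: pose=(-4,-4,S); sL=60/61, sR=12/17; mL=-1752/1037, mR=-144/1037; mL+mR=-1896/1037 → advance -1; mR−mL=1608/1037 → turn +1·90°

0 60/61 12/17 -1752/1037 -144/1037 -4 -4 S
1 30/17 6/5 -252/85 -24/85 -4 -3 E
2 60/73 4/3 -472/219 56/219 -5 -3 N
3 3/5 3/4 -27/20 3/40 -5 -4 W
4 60/61 12/17 -1752/1037 -144/1037 -4 -4 S
final -4 -3 E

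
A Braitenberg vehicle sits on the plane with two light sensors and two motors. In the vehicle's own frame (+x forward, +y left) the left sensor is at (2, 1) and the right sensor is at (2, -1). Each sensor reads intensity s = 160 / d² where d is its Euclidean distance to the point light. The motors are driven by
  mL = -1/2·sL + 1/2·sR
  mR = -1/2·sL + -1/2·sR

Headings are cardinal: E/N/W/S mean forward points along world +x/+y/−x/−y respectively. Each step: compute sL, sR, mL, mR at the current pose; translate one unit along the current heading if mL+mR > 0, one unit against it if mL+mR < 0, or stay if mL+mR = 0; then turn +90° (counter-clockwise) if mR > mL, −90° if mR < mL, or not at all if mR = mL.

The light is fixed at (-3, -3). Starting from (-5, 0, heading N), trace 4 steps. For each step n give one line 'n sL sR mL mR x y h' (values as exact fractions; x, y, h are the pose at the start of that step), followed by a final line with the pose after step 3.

n=0: pose=(-5,0,N); sL=80/17, sR=80/13; mL=160/221, mR=-1200/221; mL+mR=-80/17 → advance -1; mR−mL=-80/13 → turn -1·90°
n=1: pose=(-5,-1,E); sL=160/9, sR=160; mL=640/9, mR=-800/9; mL+mR=-160/9 → advance -1; mR−mL=-160 → turn -1·90°
n=2: pose=(-6,-1,S); sL=40, sR=10; mL=-15, mR=-25; mL+mR=-40 → advance -1; mR−mL=-10 → turn -1·90°
n=3: pose=(-6,0,W); sL=160/29, sR=160/41; mL=-960/1189, mR=-5600/1189; mL+mR=-160/29 → advance -1; mR−mL=-160/41 → turn -1·90°

0 80/17 80/13 160/221 -1200/221 -5 0 N
1 160/9 160 640/9 -800/9 -5 -1 E
2 40 10 -15 -25 -6 -1 S
3 160/29 160/41 -960/1189 -5600/1189 -6 0 W
final -5 0 N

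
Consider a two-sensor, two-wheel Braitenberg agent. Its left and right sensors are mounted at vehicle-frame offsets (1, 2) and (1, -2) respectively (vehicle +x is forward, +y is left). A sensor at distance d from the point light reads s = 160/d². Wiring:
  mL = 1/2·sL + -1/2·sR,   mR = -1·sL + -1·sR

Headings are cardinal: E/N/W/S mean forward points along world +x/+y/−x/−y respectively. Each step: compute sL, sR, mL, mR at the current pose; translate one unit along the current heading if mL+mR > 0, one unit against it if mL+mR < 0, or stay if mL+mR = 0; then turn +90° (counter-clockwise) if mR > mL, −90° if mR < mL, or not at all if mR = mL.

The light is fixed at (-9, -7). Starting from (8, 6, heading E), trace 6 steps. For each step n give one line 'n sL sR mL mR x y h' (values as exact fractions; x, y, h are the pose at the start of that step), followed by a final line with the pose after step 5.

0 160/549 32/89 -1664/48861 -31808/48861 8 6 E
1 40/117 8/17 -128/1989 -1616/1989 7 6 S
2 160/369 160/481 8960/177489 -136000/177489 7 7 W
3 16/45 80/293 544/13185 -8288/13185 8 7 N
4 160/549 32/89 -1664/48861 -31808/48861 8 6 E
5 40/117 8/17 -128/1989 -1616/1989 7 6 S
final 7 7 W

n=0: pose=(8,6,E); sL=160/549, sR=32/89; mL=-1664/48861, mR=-31808/48861; mL+mR=-33472/48861 → advance -1; mR−mL=-10048/16287 → turn -1·90°
n=1: pose=(7,6,S); sL=40/117, sR=8/17; mL=-128/1989, mR=-1616/1989; mL+mR=-1744/1989 → advance -1; mR−mL=-496/663 → turn -1·90°
n=2: pose=(7,7,W); sL=160/369, sR=160/481; mL=8960/177489, mR=-136000/177489; mL+mR=-127040/177489 → advance -1; mR−mL=-48320/59163 → turn -1·90°
n=3: pose=(8,7,N); sL=16/45, sR=80/293; mL=544/13185, mR=-8288/13185; mL+mR=-7744/13185 → advance -1; mR−mL=-2944/4395 → turn -1·90°
n=4: pose=(8,6,E); sL=160/549, sR=32/89; mL=-1664/48861, mR=-31808/48861; mL+mR=-33472/48861 → advance -1; mR−mL=-10048/16287 → turn -1·90°
n=5: pose=(7,6,S); sL=40/117, sR=8/17; mL=-128/1989, mR=-1616/1989; mL+mR=-1744/1989 → advance -1; mR−mL=-496/663 → turn -1·90°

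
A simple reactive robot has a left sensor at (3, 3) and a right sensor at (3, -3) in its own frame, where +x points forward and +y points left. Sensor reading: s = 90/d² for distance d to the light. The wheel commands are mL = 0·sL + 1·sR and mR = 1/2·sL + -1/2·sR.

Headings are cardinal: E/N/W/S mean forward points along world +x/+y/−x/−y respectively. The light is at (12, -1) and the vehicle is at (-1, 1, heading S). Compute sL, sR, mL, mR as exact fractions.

left sensor world pos  = (2, -2); dL² = 101
right sensor world pos = (-4, -2); dR² = 257
sL = 90/101 = 90/101
sR = 90/257 = 90/257
mL = 0·sL + 1·sR = 90/257
mR = 1/2·sL + -1/2·sR = 7020/25957

90/101 90/257 90/257 7020/25957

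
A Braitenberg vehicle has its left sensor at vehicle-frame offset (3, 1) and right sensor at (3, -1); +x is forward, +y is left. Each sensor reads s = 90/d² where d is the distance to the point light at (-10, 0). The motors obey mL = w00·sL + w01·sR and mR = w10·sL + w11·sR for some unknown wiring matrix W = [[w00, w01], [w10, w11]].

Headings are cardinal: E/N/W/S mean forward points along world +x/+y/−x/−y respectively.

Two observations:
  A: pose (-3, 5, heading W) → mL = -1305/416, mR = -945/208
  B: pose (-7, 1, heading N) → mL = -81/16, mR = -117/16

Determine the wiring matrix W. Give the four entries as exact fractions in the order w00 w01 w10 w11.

-1/2 -1 -1 -1

obs A: pose=(-3,5,W) → sL=45/16, sR=45/26, mL=-1305/416, mR=-945/208
obs B: pose=(-7,1,N) → sL=9/2, sR=45/16, mL=-81/16, mR=-117/16
sensor matrix S = [[45/16, 45/26], [9/2, 45/16]]; det S = 405/3328
solve [mL_A; mL_B] = S·[w00; w01] and [mR_A; mR_B] = S·[w10; w11]:
  w00 = -1/2, w01 = -1, w10 = -1, w11 = -1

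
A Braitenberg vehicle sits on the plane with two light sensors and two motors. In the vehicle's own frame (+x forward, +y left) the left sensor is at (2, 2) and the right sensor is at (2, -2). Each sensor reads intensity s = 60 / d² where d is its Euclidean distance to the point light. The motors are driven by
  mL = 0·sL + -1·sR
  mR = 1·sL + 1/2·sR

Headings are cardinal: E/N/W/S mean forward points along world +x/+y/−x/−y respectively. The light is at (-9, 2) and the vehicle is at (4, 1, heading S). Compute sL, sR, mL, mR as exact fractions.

10/39 6/13 -6/13 19/39

left sensor world pos  = (6, -1); dL² = 234
right sensor world pos = (2, -1); dR² = 130
sL = 60/234 = 10/39
sR = 60/130 = 6/13
mL = 0·sL + -1·sR = -6/13
mR = 1·sL + 1/2·sR = 19/39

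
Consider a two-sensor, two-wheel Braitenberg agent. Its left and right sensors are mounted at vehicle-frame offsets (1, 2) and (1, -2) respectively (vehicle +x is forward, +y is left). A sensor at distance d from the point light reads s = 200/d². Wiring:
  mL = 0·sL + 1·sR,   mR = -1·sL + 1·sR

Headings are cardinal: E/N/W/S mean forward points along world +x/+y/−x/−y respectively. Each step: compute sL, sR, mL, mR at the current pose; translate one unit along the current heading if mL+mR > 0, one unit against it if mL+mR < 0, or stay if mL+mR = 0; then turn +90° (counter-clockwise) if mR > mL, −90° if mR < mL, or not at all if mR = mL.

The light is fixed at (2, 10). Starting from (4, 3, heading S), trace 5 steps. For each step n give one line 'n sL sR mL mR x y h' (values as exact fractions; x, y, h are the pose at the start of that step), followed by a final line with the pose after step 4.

n=0: pose=(4,3,S); sL=5/2, sR=25/8; mL=25/8, mR=5/8; mL+mR=15/4 → advance +1; mR−mL=-5/2 → turn -1·90°
n=1: pose=(4,2,W); sL=200/101, sR=200/37; mL=200/37, mR=12800/3737; mL+mR=33000/3737 → advance +1; mR−mL=-200/101 → turn -1·90°
n=2: pose=(3,2,N); sL=4, sR=100/29; mL=100/29, mR=-16/29; mL+mR=84/29 → advance +1; mR−mL=-4 → turn -1·90°
n=3: pose=(3,3,E); sL=200/29, sR=40/17; mL=40/17, mR=-2240/493; mL+mR=-1080/493 → advance -1; mR−mL=-200/29 → turn -1·90°
n=4: pose=(2,3,S); sL=50/17, sR=50/17; mL=50/17, mR=0; mL+mR=50/17 → advance +1; mR−mL=-50/17 → turn -1·90°

0 5/2 25/8 25/8 5/8 4 3 S
1 200/101 200/37 200/37 12800/3737 4 2 W
2 4 100/29 100/29 -16/29 3 2 N
3 200/29 40/17 40/17 -2240/493 3 3 E
4 50/17 50/17 50/17 0 2 3 S
final 2 2 W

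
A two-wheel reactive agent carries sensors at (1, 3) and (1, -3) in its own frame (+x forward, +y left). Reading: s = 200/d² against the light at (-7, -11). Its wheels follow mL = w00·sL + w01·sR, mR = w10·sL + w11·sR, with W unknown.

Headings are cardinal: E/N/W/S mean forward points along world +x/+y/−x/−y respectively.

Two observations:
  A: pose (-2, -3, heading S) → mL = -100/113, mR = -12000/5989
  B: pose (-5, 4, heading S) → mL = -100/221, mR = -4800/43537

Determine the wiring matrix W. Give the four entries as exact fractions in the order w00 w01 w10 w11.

obs A: pose=(-2,-3,S) → sL=200/113, sR=200/53, mL=-100/113, mR=-12000/5989
obs B: pose=(-5,4,S) → sL=200/221, sR=200/197, mL=-100/221, mR=-4800/43537
sensor matrix S = [[200/113, 200/53], [200/221, 200/197]]; det S = -421920000/260743093
solve [mL_A; mL_B] = S·[w00; w01] and [mR_A; mR_B] = S·[w10; w11]:
  w00 = -1/2, w01 = 0, w10 = 1, w11 = -1

-1/2 0 1 -1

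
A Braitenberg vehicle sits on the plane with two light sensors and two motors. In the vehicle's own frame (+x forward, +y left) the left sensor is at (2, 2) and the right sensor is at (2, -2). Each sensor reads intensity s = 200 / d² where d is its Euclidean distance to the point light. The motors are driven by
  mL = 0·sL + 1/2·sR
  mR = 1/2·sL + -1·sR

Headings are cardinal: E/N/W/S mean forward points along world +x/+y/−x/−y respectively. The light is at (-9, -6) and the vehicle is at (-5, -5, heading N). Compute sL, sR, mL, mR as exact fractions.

200/13 40/9 20/9 380/117

left sensor world pos  = (-7, -3); dL² = 13
right sensor world pos = (-3, -3); dR² = 45
sL = 200/13 = 200/13
sR = 200/45 = 40/9
mL = 0·sL + 1/2·sR = 20/9
mR = 1/2·sL + -1·sR = 380/117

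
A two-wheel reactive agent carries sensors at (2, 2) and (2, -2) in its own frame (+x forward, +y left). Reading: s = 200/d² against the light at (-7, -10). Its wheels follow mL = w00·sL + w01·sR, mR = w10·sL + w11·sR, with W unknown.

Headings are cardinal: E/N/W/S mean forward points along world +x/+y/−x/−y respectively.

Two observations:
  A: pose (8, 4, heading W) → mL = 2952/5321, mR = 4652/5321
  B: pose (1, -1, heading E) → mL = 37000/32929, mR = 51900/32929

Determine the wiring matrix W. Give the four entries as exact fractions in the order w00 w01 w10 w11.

obs A: pose=(8,4,W) → sL=200/313, sR=8/17, mL=2952/5321, mR=4652/5321
obs B: pose=(1,-1,E) → sL=200/221, sR=200/149, mL=37000/32929, mR=51900/32929
sensor matrix S = [[200/313, 8/17], [200/221, 200/149]]; det S = 75660800/175215209
solve [mL_A; mL_B] = S·[w00; w01] and [mR_A; mR_B] = S·[w10; w11]:
  w00 = 1/2, w01 = 1/2, w10 = 1, w11 = 1/2

1/2 1/2 1 1/2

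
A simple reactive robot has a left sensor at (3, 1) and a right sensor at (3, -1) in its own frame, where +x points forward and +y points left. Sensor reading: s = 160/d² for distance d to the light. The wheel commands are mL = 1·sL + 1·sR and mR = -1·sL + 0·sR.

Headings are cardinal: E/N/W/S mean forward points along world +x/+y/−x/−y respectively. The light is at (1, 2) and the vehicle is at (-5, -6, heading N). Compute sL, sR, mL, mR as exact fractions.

left sensor world pos  = (-6, -3); dL² = 74
right sensor world pos = (-4, -3); dR² = 50
sL = 160/74 = 80/37
sR = 160/50 = 16/5
mL = 1·sL + 1·sR = 992/185
mR = -1·sL + 0·sR = -80/37

80/37 16/5 992/185 -80/37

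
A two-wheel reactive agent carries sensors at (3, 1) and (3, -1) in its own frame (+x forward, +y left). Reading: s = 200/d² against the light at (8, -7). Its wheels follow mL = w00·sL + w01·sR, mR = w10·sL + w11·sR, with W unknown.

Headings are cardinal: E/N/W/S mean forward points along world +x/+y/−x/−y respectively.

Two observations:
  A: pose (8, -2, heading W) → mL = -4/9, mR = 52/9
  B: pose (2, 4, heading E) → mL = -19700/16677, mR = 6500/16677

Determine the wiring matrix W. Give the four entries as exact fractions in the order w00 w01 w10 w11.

obs A: pose=(8,-2,W) → sL=8, sR=40/9, mL=-4/9, mR=52/9
obs B: pose=(2,4,E) → sL=200/153, sR=200/109, mL=-19700/16677, mR=6500/16677
sensor matrix S = [[8, 40/9], [200/153, 200/109]]; det S = 1331200/150093
solve [mL_A; mL_B] = S·[w00; w01] and [mR_A; mR_B] = S·[w10; w11]:
  w00 = 1/2, w01 = -1, w10 = 1, w11 = -1/2

1/2 -1 1 -1/2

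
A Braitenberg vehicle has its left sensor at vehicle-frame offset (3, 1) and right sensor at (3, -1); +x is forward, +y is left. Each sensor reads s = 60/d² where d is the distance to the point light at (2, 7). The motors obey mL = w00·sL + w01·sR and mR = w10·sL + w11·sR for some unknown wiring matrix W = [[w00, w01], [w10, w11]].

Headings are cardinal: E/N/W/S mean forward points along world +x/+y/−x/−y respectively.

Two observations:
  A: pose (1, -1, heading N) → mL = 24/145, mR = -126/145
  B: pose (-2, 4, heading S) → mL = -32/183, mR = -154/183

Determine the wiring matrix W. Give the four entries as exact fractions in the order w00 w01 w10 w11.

-1/2 1/2 -1 1/2

obs A: pose=(1,-1,N) → sL=60/29, sR=12/5, mL=24/145, mR=-126/145
obs B: pose=(-2,4,S) → sL=4/3, sR=60/61, mL=-32/183, mR=-154/183
sensor matrix S = [[60/29, 12/5], [4/3, 60/61]]; det S = -10304/8845
solve [mL_A; mL_B] = S·[w00; w01] and [mR_A; mR_B] = S·[w10; w11]:
  w00 = -1/2, w01 = 1/2, w10 = -1, w11 = 1/2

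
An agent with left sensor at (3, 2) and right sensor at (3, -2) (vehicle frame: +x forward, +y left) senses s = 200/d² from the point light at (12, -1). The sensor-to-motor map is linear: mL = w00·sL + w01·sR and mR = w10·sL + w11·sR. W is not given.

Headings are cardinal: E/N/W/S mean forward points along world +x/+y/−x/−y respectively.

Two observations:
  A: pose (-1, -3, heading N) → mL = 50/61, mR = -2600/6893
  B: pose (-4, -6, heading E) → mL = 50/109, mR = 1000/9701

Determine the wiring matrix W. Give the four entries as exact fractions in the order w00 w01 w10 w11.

0 1/2 1/2 -1/2

obs A: pose=(-1,-3,N) → sL=100/113, sR=100/61, mL=50/61, mR=-2600/6893
obs B: pose=(-4,-6,E) → sL=100/89, sR=100/109, mL=50/109, mR=1000/9701
sensor matrix S = [[100/113, 100/61], [100/89, 100/109]]; det S = -68880000/66868993
solve [mL_A; mL_B] = S·[w00; w01] and [mR_A; mR_B] = S·[w10; w11]:
  w00 = 0, w01 = 1/2, w10 = 1/2, w11 = -1/2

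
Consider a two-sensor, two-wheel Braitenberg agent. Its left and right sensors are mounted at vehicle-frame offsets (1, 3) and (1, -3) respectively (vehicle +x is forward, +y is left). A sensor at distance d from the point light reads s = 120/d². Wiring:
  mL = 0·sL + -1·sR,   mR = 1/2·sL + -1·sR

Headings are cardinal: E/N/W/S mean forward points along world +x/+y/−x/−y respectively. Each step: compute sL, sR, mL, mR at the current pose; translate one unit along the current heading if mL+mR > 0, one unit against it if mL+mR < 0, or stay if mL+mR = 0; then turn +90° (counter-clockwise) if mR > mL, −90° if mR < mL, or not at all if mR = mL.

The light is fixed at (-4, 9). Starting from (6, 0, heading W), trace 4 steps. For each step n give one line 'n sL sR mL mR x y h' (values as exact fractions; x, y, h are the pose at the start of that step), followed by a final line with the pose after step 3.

n=0: pose=(6,0,W); sL=8/15, sR=40/39; mL=-40/39, mR=-148/195; mL+mR=-116/65 → advance -1; mR−mL=4/15 → turn +1·90°
n=1: pose=(7,0,S); sL=15/37, sR=30/41; mL=-30/41, mR=-1605/3034; mL+mR=-3825/3034 → advance -1; mR−mL=15/74 → turn +1·90°
n=2: pose=(7,1,E); sL=120/169, sR=24/53; mL=-24/53, mR=-876/8957; mL+mR=-4932/8957 → advance -1; mR−mL=60/169 → turn +1·90°
n=3: pose=(6,1,N); sL=60/49, sR=60/109; mL=-60/109, mR=330/5341; mL+mR=-2610/5341 → advance -1; mR−mL=30/49 → turn +1·90°

0 8/15 40/39 -40/39 -148/195 6 0 W
1 15/37 30/41 -30/41 -1605/3034 7 0 S
2 120/169 24/53 -24/53 -876/8957 7 1 E
3 60/49 60/109 -60/109 330/5341 6 1 N
final 6 0 W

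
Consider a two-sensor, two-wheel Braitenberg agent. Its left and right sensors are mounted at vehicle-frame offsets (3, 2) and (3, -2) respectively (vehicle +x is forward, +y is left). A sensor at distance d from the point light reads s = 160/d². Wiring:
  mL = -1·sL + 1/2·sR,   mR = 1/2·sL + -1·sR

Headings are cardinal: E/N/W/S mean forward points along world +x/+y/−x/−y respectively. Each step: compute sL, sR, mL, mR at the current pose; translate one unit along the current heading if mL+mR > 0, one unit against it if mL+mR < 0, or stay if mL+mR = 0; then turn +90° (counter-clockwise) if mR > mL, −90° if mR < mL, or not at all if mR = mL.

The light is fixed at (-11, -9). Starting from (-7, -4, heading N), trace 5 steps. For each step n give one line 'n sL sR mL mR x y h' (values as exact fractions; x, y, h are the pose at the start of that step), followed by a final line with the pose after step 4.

0 40/17 8/5 -132/85 -36/85 -7 -4 N
1 32 160/37 -1104/37 432/37 -7 -5 W
2 16/5 16 24/5 -72/5 -6 -5 S
3 160/13 160/53 -7440/689 2160/689 -6 -4 W
4 40/17 8 28/17 -116/17 -5 -4 S
final -5 -3 W

n=0: pose=(-7,-4,N); sL=40/17, sR=8/5; mL=-132/85, mR=-36/85; mL+mR=-168/85 → advance -1; mR−mL=96/85 → turn +1·90°
n=1: pose=(-7,-5,W); sL=32, sR=160/37; mL=-1104/37, mR=432/37; mL+mR=-672/37 → advance -1; mR−mL=1536/37 → turn +1·90°
n=2: pose=(-6,-5,S); sL=16/5, sR=16; mL=24/5, mR=-72/5; mL+mR=-48/5 → advance -1; mR−mL=-96/5 → turn -1·90°
n=3: pose=(-6,-4,W); sL=160/13, sR=160/53; mL=-7440/689, mR=2160/689; mL+mR=-5280/689 → advance -1; mR−mL=9600/689 → turn +1·90°
n=4: pose=(-5,-4,S); sL=40/17, sR=8; mL=28/17, mR=-116/17; mL+mR=-88/17 → advance -1; mR−mL=-144/17 → turn -1·90°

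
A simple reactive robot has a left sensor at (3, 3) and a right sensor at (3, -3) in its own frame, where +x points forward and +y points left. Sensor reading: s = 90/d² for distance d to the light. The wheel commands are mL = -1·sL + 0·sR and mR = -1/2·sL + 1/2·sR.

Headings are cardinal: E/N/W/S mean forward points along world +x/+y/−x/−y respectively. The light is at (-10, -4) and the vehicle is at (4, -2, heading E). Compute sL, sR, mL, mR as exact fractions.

left sensor world pos  = (7, 1); dL² = 314
right sensor world pos = (7, -5); dR² = 290
sL = 90/314 = 45/157
sR = 90/290 = 9/29
mL = -1·sL + 0·sR = -45/157
mR = -1/2·sL + 1/2·sR = 54/4553

45/157 9/29 -45/157 54/4553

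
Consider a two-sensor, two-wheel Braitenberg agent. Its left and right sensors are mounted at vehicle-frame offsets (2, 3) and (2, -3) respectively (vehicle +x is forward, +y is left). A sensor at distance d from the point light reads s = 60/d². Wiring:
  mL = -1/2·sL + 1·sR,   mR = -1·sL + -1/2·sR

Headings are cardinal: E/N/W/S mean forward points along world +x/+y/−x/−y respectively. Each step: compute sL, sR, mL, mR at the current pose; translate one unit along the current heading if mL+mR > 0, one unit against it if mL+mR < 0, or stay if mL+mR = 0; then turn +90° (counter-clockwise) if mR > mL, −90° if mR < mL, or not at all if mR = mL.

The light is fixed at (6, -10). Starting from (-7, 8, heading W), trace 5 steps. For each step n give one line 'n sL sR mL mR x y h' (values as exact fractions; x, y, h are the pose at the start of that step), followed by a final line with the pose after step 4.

n=0: pose=(-7,8,W); sL=2/15, sR=10/111; mL=13/555, mR=-33/185; mL+mR=-86/555 → advance -1; mR−mL=-112/555 → turn -1·90°
n=1: pose=(-6,8,N); sL=12/125, sR=60/481; mL=4614/60125, mR=-9522/60125; mL+mR=-4908/60125 → advance -1; mR−mL=-14136/60125 → turn -1·90°
n=2: pose=(-6,7,E); sL=3/25, sR=15/74; mL=132/925, mR=-819/3700; mL+mR=-291/3700 → advance -1; mR−mL=-1347/3700 → turn -1·90°
n=3: pose=(-7,7,S); sL=12/65, sR=60/481; mL=6/185, mR=-594/2405; mL+mR=-516/2405 → advance -1; mR−mL=-672/2405 → turn -1·90°
n=4: pose=(-7,8,W); sL=2/15, sR=10/111; mL=13/555, mR=-33/185; mL+mR=-86/555 → advance -1; mR−mL=-112/555 → turn -1·90°

0 2/15 10/111 13/555 -33/185 -7 8 W
1 12/125 60/481 4614/60125 -9522/60125 -6 8 N
2 3/25 15/74 132/925 -819/3700 -6 7 E
3 12/65 60/481 6/185 -594/2405 -7 7 S
4 2/15 10/111 13/555 -33/185 -7 8 W
final -6 8 N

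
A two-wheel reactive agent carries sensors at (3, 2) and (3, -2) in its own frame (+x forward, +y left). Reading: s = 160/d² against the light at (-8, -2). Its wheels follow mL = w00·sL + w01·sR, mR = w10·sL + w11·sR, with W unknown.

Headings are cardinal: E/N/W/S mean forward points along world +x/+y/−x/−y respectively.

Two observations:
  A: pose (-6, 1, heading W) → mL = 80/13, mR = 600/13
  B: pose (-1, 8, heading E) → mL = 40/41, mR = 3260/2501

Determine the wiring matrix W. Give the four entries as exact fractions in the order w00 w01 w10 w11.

obs A: pose=(-6,1,W) → sL=80, sR=80/13, mL=80/13, mR=600/13
obs B: pose=(-1,8,E) → sL=40/61, sR=40/41, mL=40/41, mR=3260/2501
sensor matrix S = [[80, 80/13], [40/61, 40/41]]; det S = 2406400/32513
solve [mL_A; mL_B] = S·[w00; w01] and [mR_A; mR_B] = S·[w10; w11]:
  w00 = 0, w01 = 1, w10 = 1/2, w11 = 1

0 1 1/2 1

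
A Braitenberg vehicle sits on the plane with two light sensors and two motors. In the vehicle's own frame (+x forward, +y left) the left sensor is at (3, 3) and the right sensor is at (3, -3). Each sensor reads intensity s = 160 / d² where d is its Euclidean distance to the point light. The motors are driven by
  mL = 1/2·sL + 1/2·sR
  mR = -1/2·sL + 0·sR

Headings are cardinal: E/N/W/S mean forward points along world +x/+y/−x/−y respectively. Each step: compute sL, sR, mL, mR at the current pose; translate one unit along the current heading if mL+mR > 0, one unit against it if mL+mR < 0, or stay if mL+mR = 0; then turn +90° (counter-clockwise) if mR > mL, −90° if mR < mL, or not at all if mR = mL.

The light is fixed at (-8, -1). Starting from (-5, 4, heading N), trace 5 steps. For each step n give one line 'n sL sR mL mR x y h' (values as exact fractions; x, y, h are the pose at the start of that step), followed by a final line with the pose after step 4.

n=0: pose=(-5,4,N); sL=5/2, sR=8/5; mL=41/20, mR=-5/4; mL+mR=4/5 → advance +1; mR−mL=-33/10 → turn -1·90°
n=1: pose=(-5,5,E); sL=160/117, sR=32/9; mL=32/13, mR=-80/117; mL+mR=16/9 → advance +1; mR−mL=-368/117 → turn -1·90°
n=2: pose=(-4,5,S); sL=80/29, sR=16; mL=272/29, mR=-40/29; mL+mR=8 → advance +1; mR−mL=-312/29 → turn -1·90°
n=3: pose=(-4,4,W); sL=32, sR=32/13; mL=224/13, mR=-16; mL+mR=16/13 → advance +1; mR−mL=-432/13 → turn -1·90°
n=4: pose=(-5,4,N); sL=5/2, sR=8/5; mL=41/20, mR=-5/4; mL+mR=4/5 → advance +1; mR−mL=-33/10 → turn -1·90°

0 5/2 8/5 41/20 -5/4 -5 4 N
1 160/117 32/9 32/13 -80/117 -5 5 E
2 80/29 16 272/29 -40/29 -4 5 S
3 32 32/13 224/13 -16 -4 4 W
4 5/2 8/5 41/20 -5/4 -5 4 N
final -5 5 E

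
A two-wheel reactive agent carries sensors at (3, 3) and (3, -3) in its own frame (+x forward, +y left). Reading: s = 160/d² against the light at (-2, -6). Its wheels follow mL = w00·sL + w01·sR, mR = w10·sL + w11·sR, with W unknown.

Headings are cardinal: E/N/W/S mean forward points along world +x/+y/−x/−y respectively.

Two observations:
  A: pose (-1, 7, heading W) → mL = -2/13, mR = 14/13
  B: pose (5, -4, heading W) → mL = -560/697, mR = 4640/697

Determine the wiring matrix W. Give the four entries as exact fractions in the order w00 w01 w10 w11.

-1/2 1 1/2 1/2

obs A: pose=(-1,7,W) → sL=20/13, sR=8/13, mL=-2/13, mR=14/13
obs B: pose=(5,-4,W) → sL=160/17, sR=160/41, mL=-560/697, mR=4640/697
sensor matrix S = [[20/13, 8/13], [160/17, 160/41]]; det S = 1920/9061
solve [mL_A; mL_B] = S·[w00; w01] and [mR_A; mR_B] = S·[w10; w11]:
  w00 = -1/2, w01 = 1, w10 = 1/2, w11 = 1/2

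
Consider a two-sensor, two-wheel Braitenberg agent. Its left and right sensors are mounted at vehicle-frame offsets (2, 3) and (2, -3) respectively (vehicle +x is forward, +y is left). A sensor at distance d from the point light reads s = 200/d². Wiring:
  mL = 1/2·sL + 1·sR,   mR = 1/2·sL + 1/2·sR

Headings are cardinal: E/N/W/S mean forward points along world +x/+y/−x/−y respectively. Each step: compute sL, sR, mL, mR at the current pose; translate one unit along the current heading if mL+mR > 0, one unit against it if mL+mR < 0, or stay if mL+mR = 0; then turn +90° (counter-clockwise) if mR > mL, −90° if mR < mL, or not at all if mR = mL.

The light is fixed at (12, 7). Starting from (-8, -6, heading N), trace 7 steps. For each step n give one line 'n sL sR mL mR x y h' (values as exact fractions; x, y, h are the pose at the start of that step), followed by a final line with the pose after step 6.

n=0: pose=(-8,-6,N); sL=4/13, sR=20/41; mL=342/533, mR=212/533; mL+mR=554/533 → advance +1; mR−mL=-10/41 → turn -1·90°
n=1: pose=(-8,-5,E); sL=40/81, sR=200/549; mL=3020/4941, mR=2120/4941; mL+mR=5140/4941 → advance +1; mR−mL=-100/549 → turn -1·90°
n=2: pose=(-7,-5,S); sL=50/113, sR=5/17; mL=990/1921, mR=1415/3842; mL+mR=3395/3842 → advance +1; mR−mL=-5/34 → turn -1·90°
n=3: pose=(-7,-6,W); sL=200/697, sR=200/541; mL=193500/377077, mR=123800/377077; mL+mR=317300/377077 → advance +1; mR−mL=-100/541 → turn -1·90°
n=4: pose=(-8,-6,N); sL=4/13, sR=20/41; mL=342/533, mR=212/533; mL+mR=554/533 → advance +1; mR−mL=-10/41 → turn -1·90°
n=5: pose=(-8,-5,E); sL=40/81, sR=200/549; mL=3020/4941, mR=2120/4941; mL+mR=5140/4941 → advance +1; mR−mL=-100/549 → turn -1·90°
n=6: pose=(-7,-5,S); sL=50/113, sR=5/17; mL=990/1921, mR=1415/3842; mL+mR=3395/3842 → advance +1; mR−mL=-5/34 → turn -1·90°

0 4/13 20/41 342/533 212/533 -8 -6 N
1 40/81 200/549 3020/4941 2120/4941 -8 -5 E
2 50/113 5/17 990/1921 1415/3842 -7 -5 S
3 200/697 200/541 193500/377077 123800/377077 -7 -6 W
4 4/13 20/41 342/533 212/533 -8 -6 N
5 40/81 200/549 3020/4941 2120/4941 -8 -5 E
6 50/113 5/17 990/1921 1415/3842 -7 -5 S
final -7 -6 W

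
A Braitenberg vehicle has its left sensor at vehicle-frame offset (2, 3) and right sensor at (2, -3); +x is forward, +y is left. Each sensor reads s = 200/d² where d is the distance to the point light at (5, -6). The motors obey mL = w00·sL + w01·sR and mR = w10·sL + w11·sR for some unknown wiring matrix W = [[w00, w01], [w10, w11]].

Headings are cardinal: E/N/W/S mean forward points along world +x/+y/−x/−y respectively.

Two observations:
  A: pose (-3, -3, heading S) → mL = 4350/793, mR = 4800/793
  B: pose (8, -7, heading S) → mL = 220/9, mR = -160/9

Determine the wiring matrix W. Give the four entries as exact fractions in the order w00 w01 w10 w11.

1/2 1 1 -1

obs A: pose=(-3,-3,S) → sL=100/13, sR=100/61, mL=4350/793, mR=4800/793
obs B: pose=(8,-7,S) → sL=40/9, sR=200/9, mL=220/9, mR=-160/9
sensor matrix S = [[100/13, 100/61], [40/9, 200/9]]; det S = 1168000/7137
solve [mL_A; mL_B] = S·[w00; w01] and [mR_A; mR_B] = S·[w10; w11]:
  w00 = 1/2, w01 = 1, w10 = 1, w11 = -1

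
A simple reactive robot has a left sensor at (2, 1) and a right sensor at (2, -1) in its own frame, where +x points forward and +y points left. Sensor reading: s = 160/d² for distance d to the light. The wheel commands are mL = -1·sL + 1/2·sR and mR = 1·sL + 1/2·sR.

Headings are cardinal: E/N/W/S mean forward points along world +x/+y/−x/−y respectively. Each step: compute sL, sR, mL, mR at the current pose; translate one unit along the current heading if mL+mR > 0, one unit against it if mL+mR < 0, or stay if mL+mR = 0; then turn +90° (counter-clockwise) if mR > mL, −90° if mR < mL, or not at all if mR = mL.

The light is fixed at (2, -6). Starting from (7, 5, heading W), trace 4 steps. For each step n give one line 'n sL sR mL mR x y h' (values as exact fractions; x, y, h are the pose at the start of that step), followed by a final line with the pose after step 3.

n=0: pose=(7,5,W); sL=160/109, sR=160/153; mL=-15760/16677, mR=33200/16677; mL+mR=160/153 → advance +1; mR−mL=320/109 → turn +1·90°
n=1: pose=(6,5,S); sL=80/53, sR=16/9; mL=-296/477, mR=1144/477; mL+mR=16/9 → advance +1; mR−mL=160/53 → turn +1·90°
n=2: pose=(6,4,E); sL=160/157, sR=160/117; mL=-6160/18369, mR=31280/18369; mL+mR=160/117 → advance +1; mR−mL=320/157 → turn +1·90°
n=3: pose=(7,4,N); sL=1, sR=8/9; mL=-5/9, mR=13/9; mL+mR=8/9 → advance +1; mR−mL=2 → turn +1·90°

0 160/109 160/153 -15760/16677 33200/16677 7 5 W
1 80/53 16/9 -296/477 1144/477 6 5 S
2 160/157 160/117 -6160/18369 31280/18369 6 4 E
3 1 8/9 -5/9 13/9 7 4 N
final 7 5 W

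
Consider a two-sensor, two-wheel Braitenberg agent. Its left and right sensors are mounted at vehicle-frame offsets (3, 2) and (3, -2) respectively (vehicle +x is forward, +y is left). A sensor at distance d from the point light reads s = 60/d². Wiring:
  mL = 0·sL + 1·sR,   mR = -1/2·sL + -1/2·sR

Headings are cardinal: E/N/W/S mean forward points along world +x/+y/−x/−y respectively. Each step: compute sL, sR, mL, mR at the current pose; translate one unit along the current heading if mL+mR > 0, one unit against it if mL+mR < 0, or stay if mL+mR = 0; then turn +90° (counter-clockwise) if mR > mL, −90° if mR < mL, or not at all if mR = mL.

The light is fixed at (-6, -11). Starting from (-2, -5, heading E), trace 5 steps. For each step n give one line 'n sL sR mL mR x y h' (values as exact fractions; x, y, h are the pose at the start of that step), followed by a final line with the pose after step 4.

n=0: pose=(-2,-5,E); sL=60/113, sR=12/13; mL=12/13, mR=-1068/1469; mL+mR=288/1469 → advance +1; mR−mL=-2424/1469 → turn -1·90°
n=1: pose=(-1,-5,S); sL=30/29, sR=10/3; mL=10/3, mR=-190/87; mL+mR=100/87 → advance +1; mR−mL=-160/29 → turn -1·90°
n=2: pose=(-1,-6,W); sL=60/13, sR=60/53; mL=60/53, mR=-1980/689; mL+mR=-1200/689 → advance -1; mR−mL=-2760/689 → turn -1·90°
n=3: pose=(0,-6,N); sL=3/4, sR=15/32; mL=15/32, mR=-39/64; mL+mR=-9/64 → advance -1; mR−mL=-69/64 → turn -1·90°
n=4: pose=(0,-7,E); sL=20/39, sR=12/17; mL=12/17, mR=-404/663; mL+mR=64/663 → advance +1; mR−mL=-872/663 → turn -1·90°

0 60/113 12/13 12/13 -1068/1469 -2 -5 E
1 30/29 10/3 10/3 -190/87 -1 -5 S
2 60/13 60/53 60/53 -1980/689 -1 -6 W
3 3/4 15/32 15/32 -39/64 0 -6 N
4 20/39 12/17 12/17 -404/663 0 -7 E
final 1 -7 S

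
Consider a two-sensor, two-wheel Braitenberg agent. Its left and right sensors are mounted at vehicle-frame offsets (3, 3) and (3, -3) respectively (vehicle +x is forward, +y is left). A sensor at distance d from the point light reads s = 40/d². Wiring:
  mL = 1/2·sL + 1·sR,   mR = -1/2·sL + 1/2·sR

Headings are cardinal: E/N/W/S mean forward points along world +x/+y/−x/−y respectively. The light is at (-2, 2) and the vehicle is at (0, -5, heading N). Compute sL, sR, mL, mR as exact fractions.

40/17 40/41 1500/697 -480/697

left sensor world pos  = (-3, -2); dL² = 17
right sensor world pos = (3, -2); dR² = 41
sL = 40/17 = 40/17
sR = 40/41 = 40/41
mL = 1/2·sL + 1·sR = 1500/697
mR = -1/2·sL + 1/2·sR = -480/697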